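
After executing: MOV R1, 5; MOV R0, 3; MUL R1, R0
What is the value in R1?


Register state trace:
  MOV R1, 5  → R1 = 5
  MOV R0, 3  → R0 = 3
  MUL R1, R0  → R1 = 5 * 3 = 15
Final: R1 = 15

15


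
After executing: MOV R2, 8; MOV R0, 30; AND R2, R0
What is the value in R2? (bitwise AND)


Register state trace:
  MOV R2, 8  → R2 = 8 (0b00001000)
  MOV R0, 30  → R0 = 30 (0b00011110)
  AND R2, R0  → R2 = 8 AND 30 = 8 (0b00001000)
Final: R2 = 8

8


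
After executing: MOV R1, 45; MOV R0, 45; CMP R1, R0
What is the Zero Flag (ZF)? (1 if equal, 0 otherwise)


Register state trace:
  MOV R1, 45  → R1 = 45
  MOV R0, 45  → R0 = 45
  CMP R1, R0  → computes 45 - 45 = 0
  Result is zero, so values are equal
ZF = 1

1


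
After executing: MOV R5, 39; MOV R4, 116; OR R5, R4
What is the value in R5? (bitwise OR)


Register state trace:
  MOV R5, 39  → R5 = 39 (0b00100111)
  MOV R4, 116  → R4 = 116 (0b01110100)
  OR R5, R4   → R5 = 39 OR 116 = 119 (0b01110111)
Final: R5 = 119

119


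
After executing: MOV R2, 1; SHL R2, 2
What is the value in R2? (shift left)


Register state trace:
  MOV R2, 1  → R2 = 1
  SHL R2, 2  → R2 = 1 << 2 = 1 * 2^2 = 4
Final: R2 = 4

4


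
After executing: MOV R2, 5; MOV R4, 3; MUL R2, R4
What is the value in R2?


Register state trace:
  MOV R2, 5  → R2 = 5
  MOV R4, 3  → R4 = 3
  MUL R2, R4  → R2 = 5 * 3 = 15
Final: R2 = 15

15


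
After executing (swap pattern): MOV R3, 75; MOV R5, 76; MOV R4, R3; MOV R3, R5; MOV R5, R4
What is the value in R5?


Register state trace (swap pattern):
  MOV R3, 75  → R3 = 75
  MOV R5, 76  → R5 = 76
  MOV R4, R3  → R4 = 75  (save R3)
  MOV R3, R5  → R3 = 76  (R3 gets R5's value)
  MOV R5, R4  → R5 = 75  (R5 gets saved value)
Final: R5 = 75

75


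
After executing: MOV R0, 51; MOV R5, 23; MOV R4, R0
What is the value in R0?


Register state trace:
  MOV R0, 51  → R0 = 51
  MOV R5, 23  → R5 = 23
  MOV R4, R0  → R4 = 51
Final: R0 = 51

51


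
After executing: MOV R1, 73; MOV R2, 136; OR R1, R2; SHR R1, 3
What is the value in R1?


Register state trace:
  MOV R1, 73  → R1 = 73 (0b01001001)
  MOV R2, 136  → R2 = 136 (0b10001000)
  OR R1, R2  → R1 = 73 OR 136 = 201 (0b11001001)
  SHR R1, 3  → R1 = 201 >> 3 = 25
Final: R1 = 25

25


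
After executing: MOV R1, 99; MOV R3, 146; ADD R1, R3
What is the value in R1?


Register state trace:
  MOV R1, 99  → R1 = 99
  MOV R3, 146  → R3 = 146
  ADD R1, R3  → R1 = 99 + 146 = 245
Final: R1 = 245

245


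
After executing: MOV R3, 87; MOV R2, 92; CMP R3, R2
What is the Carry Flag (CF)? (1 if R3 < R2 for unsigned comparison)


Register state trace:
  MOV R3, 87  → R3 = 87
  MOV R2, 92  → R2 = 92
  CMP R3, R2  → unsigned 87 - 92: borrow occurs
  87 < 92, so CF = 1
CF = 1

1


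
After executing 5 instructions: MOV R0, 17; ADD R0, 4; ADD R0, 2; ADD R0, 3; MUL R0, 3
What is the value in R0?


Register state trace:
  MOV R0, 17  → R0 = 17
  ADD R0, 4  → R0 = 17 + 4 = 21
  ADD R0, 2  → R0 = 21 + 2 = 23
  ADD R0, 3  → R0 = 23 + 3 = 26
  MUL R0, 3  → R0 = 26 * 3 = 78
Final: R0 = 78

78


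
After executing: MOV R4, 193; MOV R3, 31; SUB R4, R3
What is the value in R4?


Register state trace:
  MOV R4, 193  → R4 = 193
  MOV R3, 31  → R3 = 31
  SUB R4, R3  → R4 = 193 - 31 = 162
Final: R4 = 162

162


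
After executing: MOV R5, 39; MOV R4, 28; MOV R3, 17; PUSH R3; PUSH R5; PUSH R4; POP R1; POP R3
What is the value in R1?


Stack trace (top is rightmost):
  MOV R5, 39  → R5 = 39
  MOV R4, 28  → R4 = 28
  MOV R3, 17  → R3 = 17
  PUSH R3  → stack: [17]
  PUSH R5  → stack: [17, 39]
  PUSH R4  → stack: [17, 39, 28]
  POP R1  → R1 = 28, stack: [17, 39]
  POP R3  → R3 = 39, stack: [17]
Final: R1 = 28

28


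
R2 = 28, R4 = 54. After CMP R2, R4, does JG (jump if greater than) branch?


Trace:
  R2 = 28, R4 = 54
  CMP R2, R4  → compares 28 vs 54
  JG checks: is 28 greater than 54?
  28 < 54, so condition is false
Branch taken: No

No


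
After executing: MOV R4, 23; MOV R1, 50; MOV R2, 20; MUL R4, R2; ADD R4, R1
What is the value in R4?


Register state trace:
  MOV R4, 23  → R4 = 23
  MOV R1, 50  → R1 = 50
  MOV R2, 20  → R2 = 20
  MUL R4, R2  → R4 = 23 * 20 = 460
  ADD R4, R1  → R4 = 460 + 50 = 510
Final: R4 = 510

510


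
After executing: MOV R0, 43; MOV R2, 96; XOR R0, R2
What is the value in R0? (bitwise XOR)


Register state trace:
  MOV R0, 43  → R0 = 43 (0b00101011)
  MOV R2, 96  → R2 = 96 (0b01100000)
  XOR R0, R2  → R0 = 43 XOR 96 = 75 (0b01001011)
Final: R0 = 75

75


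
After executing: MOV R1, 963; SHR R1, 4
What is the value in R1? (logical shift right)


Register state trace:
  MOV R1, 963  → R1 = 963
  SHR R1, 4  → R1 = 963 >> 4 = 963 // 2^4 = 60
Final: R1 = 60

60


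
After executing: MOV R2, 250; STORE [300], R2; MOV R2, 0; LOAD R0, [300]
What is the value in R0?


Register and memory trace:
  MOV R2, 250  → R2 = 250
  STORE [300], R2  → mem[300] = 250
  MOV R2, 0  → R2 = 0
  LOAD R0, [300]  → R0 = mem[300] = 250
Final: R0 = 250

250


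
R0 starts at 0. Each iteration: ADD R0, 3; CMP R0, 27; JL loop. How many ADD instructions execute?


Loop trace (R0 starts at 0, target 27, step 3):
  ADD #1: R0 = 0 + 3 = 3  → 3 < 27, loop
  ADD #2: R0 = 3 + 3 = 6  → 6 < 27, loop
  ADD #3: R0 = 6 + 3 = 9  → 9 < 27, loop
  ADD #4: R0 = 9 + 3 = 12  → 12 < 27, loop
  ADD #5: R0 = 12 + 3 = 15  → 15 < 27, loop
  ADD #6: R0 = 15 + 3 = 18  → 18 < 27, loop
  ADD #7: R0 = 18 + 3 = 21  → 21 < 27, loop
  ADD #8: R0 = 21 + 3 = 24  → 24 < 27, loop
  ADD #9: R0 = 24 + 3 = 27  → 27 >= 27, exit
Total ADD instructions: 9

9


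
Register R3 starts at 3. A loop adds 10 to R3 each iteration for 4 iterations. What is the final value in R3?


Starting value: R3 = 3
  Iter 1: R3 = 3 + 10 = 13
  Iter 2: R3 = 13 + 10 = 23
  Iter 3: R3 = 23 + 10 = 33
  Iter 4: R3 = 33 + 10 = 43
Final: R3 = 43

43


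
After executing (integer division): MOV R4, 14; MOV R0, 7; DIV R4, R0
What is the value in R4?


Register state trace:
  MOV R4, 14  → R4 = 14
  MOV R0, 7  → R0 = 7
  DIV R4, R0  → R4 = 14 // 7 = 2
Final: R4 = 2

2


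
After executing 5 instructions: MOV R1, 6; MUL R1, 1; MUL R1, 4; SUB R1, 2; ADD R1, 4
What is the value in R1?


Register state trace:
  MOV R1, 6  → R1 = 6
  MUL R1, 1  → R1 = 6 * 1 = 6
  MUL R1, 4  → R1 = 6 * 4 = 24
  SUB R1, 2  → R1 = 24 - 2 = 22
  ADD R1, 4  → R1 = 22 + 4 = 26
Final: R1 = 26

26


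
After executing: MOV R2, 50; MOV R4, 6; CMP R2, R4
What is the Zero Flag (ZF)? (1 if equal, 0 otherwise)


Register state trace:
  MOV R2, 50  → R2 = 50
  MOV R4, 6  → R4 = 6
  CMP R2, R4  → computes 50 - 6 = 44
  Result is nonzero, so values are not equal
ZF = 0

0


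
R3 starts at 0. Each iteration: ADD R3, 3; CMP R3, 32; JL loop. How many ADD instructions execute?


Loop trace (R3 starts at 0, target 32, step 3):
  ADD #1: R3 = 0 + 3 = 3  → 3 < 32, loop
  ADD #2: R3 = 3 + 3 = 6  → 6 < 32, loop
  ADD #3: R3 = 6 + 3 = 9  → 9 < 32, loop
  ADD #4: R3 = 9 + 3 = 12  → 12 < 32, loop
  ADD #5: R3 = 12 + 3 = 15  → 15 < 32, loop
  ADD #6: R3 = 15 + 3 = 18  → 18 < 32, loop
  ADD #7: R3 = 18 + 3 = 21  → 21 < 32, loop
  ADD #8: R3 = 21 + 3 = 24  → 24 < 32, loop
  ADD #9: R3 = 24 + 3 = 27  → 27 < 32, loop
  ADD #10: R3 = 27 + 3 = 30  → 30 < 32, loop
  ADD #11: R3 = 30 + 3 = 33  → 33 >= 32, exit
Total ADD instructions: 11

11


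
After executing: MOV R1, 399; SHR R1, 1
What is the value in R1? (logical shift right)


Register state trace:
  MOV R1, 399  → R1 = 399
  SHR R1, 1  → R1 = 399 >> 1 = 399 // 2^1 = 199
Final: R1 = 199

199


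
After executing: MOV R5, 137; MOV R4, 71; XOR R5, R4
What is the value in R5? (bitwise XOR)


Register state trace:
  MOV R5, 137  → R5 = 137 (0b10001001)
  MOV R4, 71  → R4 = 71 (0b01000111)
  XOR R5, R4  → R5 = 137 XOR 71 = 206 (0b11001110)
Final: R5 = 206

206


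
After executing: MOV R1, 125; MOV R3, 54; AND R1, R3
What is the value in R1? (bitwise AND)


Register state trace:
  MOV R1, 125  → R1 = 125 (0b01111101)
  MOV R3, 54  → R3 = 54 (0b00110110)
  AND R1, R3  → R1 = 125 AND 54 = 52 (0b00110100)
Final: R1 = 52

52


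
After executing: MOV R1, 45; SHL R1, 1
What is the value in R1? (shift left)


Register state trace:
  MOV R1, 45  → R1 = 45
  SHL R1, 1  → R1 = 45 << 1 = 45 * 2^1 = 90
Final: R1 = 90

90


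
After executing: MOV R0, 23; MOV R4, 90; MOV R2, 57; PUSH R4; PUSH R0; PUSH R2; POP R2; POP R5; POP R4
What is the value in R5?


Stack trace (top is rightmost):
  MOV R0, 23  → R0 = 23
  MOV R4, 90  → R4 = 90
  MOV R2, 57  → R2 = 57
  PUSH R4  → stack: [90]
  PUSH R0  → stack: [90, 23]
  PUSH R2  → stack: [90, 23, 57]
  POP R2  → R2 = 57, stack: [90, 23]
  POP R5  → R5 = 23, stack: [90]
  POP R4  → R4 = 90, stack: []
Final: R5 = 23

23


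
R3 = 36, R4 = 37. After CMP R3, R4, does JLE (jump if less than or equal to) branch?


Trace:
  R3 = 36, R4 = 37
  CMP R3, R4  → compares 36 vs 37
  JLE checks: is 36 less than or equal to 37?
  36 < 37, so condition is true
Branch taken: Yes

Yes


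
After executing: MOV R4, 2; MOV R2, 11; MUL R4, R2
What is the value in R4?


Register state trace:
  MOV R4, 2  → R4 = 2
  MOV R2, 11  → R2 = 11
  MUL R4, R2  → R4 = 2 * 11 = 22
Final: R4 = 22

22


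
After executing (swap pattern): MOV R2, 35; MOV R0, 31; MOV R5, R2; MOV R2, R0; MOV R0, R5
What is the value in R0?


Register state trace (swap pattern):
  MOV R2, 35  → R2 = 35
  MOV R0, 31  → R0 = 31
  MOV R5, R2  → R5 = 35  (save R2)
  MOV R2, R0  → R2 = 31  (R2 gets R0's value)
  MOV R0, R5  → R0 = 35  (R0 gets saved value)
Final: R0 = 35

35


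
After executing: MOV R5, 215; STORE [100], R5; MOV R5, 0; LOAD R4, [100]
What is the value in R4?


Register and memory trace:
  MOV R5, 215  → R5 = 215
  STORE [100], R5  → mem[100] = 215
  MOV R5, 0  → R5 = 0
  LOAD R4, [100]  → R4 = mem[100] = 215
Final: R4 = 215

215


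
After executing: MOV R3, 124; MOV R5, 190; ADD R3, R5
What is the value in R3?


Register state trace:
  MOV R3, 124  → R3 = 124
  MOV R5, 190  → R5 = 190
  ADD R3, R5  → R3 = 124 + 190 = 314
Final: R3 = 314

314


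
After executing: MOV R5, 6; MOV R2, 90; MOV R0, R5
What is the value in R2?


Register state trace:
  MOV R5, 6  → R5 = 6
  MOV R2, 90  → R2 = 90
  MOV R0, R5  → R0 = 6
Final: R2 = 90

90


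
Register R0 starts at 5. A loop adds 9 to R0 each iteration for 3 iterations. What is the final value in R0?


Starting value: R0 = 5
  Iter 1: R0 = 5 + 9 = 14
  Iter 2: R0 = 14 + 9 = 23
  Iter 3: R0 = 23 + 9 = 32
Final: R0 = 32

32


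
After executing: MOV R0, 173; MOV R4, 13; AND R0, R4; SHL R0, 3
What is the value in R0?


Register state trace:
  MOV R0, 173  → R0 = 173 (0b10101101)
  MOV R4, 13  → R4 = 13 (0b00001101)
  AND R0, R4  → R0 = 173 AND 13 = 13 (0b00001101)
  SHL R0, 3  → R0 = 13 << 3 = 104
Final: R0 = 104

104


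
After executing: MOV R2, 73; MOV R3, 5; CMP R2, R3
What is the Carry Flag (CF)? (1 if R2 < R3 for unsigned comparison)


Register state trace:
  MOV R2, 73  → R2 = 73
  MOV R3, 5  → R3 = 5
  CMP R2, R3  → unsigned 73 - 5: no borrow
  73 >= 5, so CF = 0
CF = 0

0


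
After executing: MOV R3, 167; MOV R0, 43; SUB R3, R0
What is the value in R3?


Register state trace:
  MOV R3, 167  → R3 = 167
  MOV R0, 43  → R0 = 43
  SUB R3, R0  → R3 = 167 - 43 = 124
Final: R3 = 124

124


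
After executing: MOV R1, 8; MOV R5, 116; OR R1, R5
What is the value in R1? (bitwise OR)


Register state trace:
  MOV R1, 8  → R1 = 8 (0b00001000)
  MOV R5, 116  → R5 = 116 (0b01110100)
  OR R1, R5   → R1 = 8 OR 116 = 124 (0b01111100)
Final: R1 = 124

124


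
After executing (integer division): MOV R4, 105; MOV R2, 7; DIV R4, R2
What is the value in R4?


Register state trace:
  MOV R4, 105  → R4 = 105
  MOV R2, 7  → R2 = 7
  DIV R4, R2  → R4 = 105 // 7 = 15
Final: R4 = 15

15


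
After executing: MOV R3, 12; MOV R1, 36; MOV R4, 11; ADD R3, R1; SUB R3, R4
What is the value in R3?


Register state trace:
  MOV R3, 12  → R3 = 12
  MOV R1, 36  → R1 = 36
  MOV R4, 11  → R4 = 11
  ADD R3, R1  → R3 = 12 + 36 = 48
  SUB R3, R4  → R3 = 48 - 11 = 37
Final: R3 = 37

37


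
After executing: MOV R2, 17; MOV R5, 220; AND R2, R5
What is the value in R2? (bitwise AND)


Register state trace:
  MOV R2, 17  → R2 = 17 (0b00010001)
  MOV R5, 220  → R5 = 220 (0b11011100)
  AND R2, R5  → R2 = 17 AND 220 = 16 (0b00010000)
Final: R2 = 16

16


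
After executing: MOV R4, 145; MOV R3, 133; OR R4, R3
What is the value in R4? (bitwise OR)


Register state trace:
  MOV R4, 145  → R4 = 145 (0b10010001)
  MOV R3, 133  → R3 = 133 (0b10000101)
  OR R4, R3   → R4 = 145 OR 133 = 149 (0b10010101)
Final: R4 = 149

149


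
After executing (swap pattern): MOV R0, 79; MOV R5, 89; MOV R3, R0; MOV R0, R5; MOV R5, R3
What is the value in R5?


Register state trace (swap pattern):
  MOV R0, 79  → R0 = 79
  MOV R5, 89  → R5 = 89
  MOV R3, R0  → R3 = 79  (save R0)
  MOV R0, R5  → R0 = 89  (R0 gets R5's value)
  MOV R5, R3  → R5 = 79  (R5 gets saved value)
Final: R5 = 79

79


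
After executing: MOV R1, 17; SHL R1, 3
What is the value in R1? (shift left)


Register state trace:
  MOV R1, 17  → R1 = 17
  SHL R1, 3  → R1 = 17 << 3 = 17 * 2^3 = 136
Final: R1 = 136

136


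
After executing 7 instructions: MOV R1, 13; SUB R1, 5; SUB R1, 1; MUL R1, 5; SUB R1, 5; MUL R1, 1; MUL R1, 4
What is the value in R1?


Register state trace:
  MOV R1, 13  → R1 = 13
  SUB R1, 5  → R1 = 13 - 5 = 8
  SUB R1, 1  → R1 = 8 - 1 = 7
  MUL R1, 5  → R1 = 7 * 5 = 35
  SUB R1, 5  → R1 = 35 - 5 = 30
  MUL R1, 1  → R1 = 30 * 1 = 30
  MUL R1, 4  → R1 = 30 * 4 = 120
Final: R1 = 120

120


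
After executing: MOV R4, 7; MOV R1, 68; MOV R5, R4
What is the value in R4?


Register state trace:
  MOV R4, 7  → R4 = 7
  MOV R1, 68  → R1 = 68
  MOV R5, R4  → R5 = 7
Final: R4 = 7

7


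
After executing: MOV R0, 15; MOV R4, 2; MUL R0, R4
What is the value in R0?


Register state trace:
  MOV R0, 15  → R0 = 15
  MOV R4, 2  → R4 = 2
  MUL R0, R4  → R0 = 15 * 2 = 30
Final: R0 = 30

30


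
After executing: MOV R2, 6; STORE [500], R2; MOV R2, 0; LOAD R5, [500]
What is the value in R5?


Register and memory trace:
  MOV R2, 6  → R2 = 6
  STORE [500], R2  → mem[500] = 6
  MOV R2, 0  → R2 = 0
  LOAD R5, [500]  → R5 = mem[500] = 6
Final: R5 = 6

6


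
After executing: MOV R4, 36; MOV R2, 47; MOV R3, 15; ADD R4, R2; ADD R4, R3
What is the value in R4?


Register state trace:
  MOV R4, 36  → R4 = 36
  MOV R2, 47  → R2 = 47
  MOV R3, 15  → R3 = 15
  ADD R4, R2  → R4 = 36 + 47 = 83
  ADD R4, R3  → R4 = 83 + 15 = 98
Final: R4 = 98

98


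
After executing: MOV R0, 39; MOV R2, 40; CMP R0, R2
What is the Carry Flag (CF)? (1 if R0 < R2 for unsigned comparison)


Register state trace:
  MOV R0, 39  → R0 = 39
  MOV R2, 40  → R2 = 40
  CMP R0, R2  → unsigned 39 - 40: borrow occurs
  39 < 40, so CF = 1
CF = 1

1


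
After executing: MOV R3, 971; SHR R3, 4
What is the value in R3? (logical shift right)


Register state trace:
  MOV R3, 971  → R3 = 971
  SHR R3, 4  → R3 = 971 >> 4 = 971 // 2^4 = 60
Final: R3 = 60

60


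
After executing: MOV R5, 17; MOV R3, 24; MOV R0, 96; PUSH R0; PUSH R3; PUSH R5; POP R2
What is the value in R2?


Stack trace (top is rightmost):
  MOV R5, 17  → R5 = 17
  MOV R3, 24  → R3 = 24
  MOV R0, 96  → R0 = 96
  PUSH R0  → stack: [96]
  PUSH R3  → stack: [96, 24]
  PUSH R5  → stack: [96, 24, 17]
  POP R2  → R2 = 17, stack: [96, 24]
Final: R2 = 17

17


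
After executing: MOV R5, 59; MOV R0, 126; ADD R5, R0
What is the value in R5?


Register state trace:
  MOV R5, 59  → R5 = 59
  MOV R0, 126  → R0 = 126
  ADD R5, R0  → R5 = 59 + 126 = 185
Final: R5 = 185

185


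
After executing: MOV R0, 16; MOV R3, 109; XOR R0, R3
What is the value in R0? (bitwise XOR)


Register state trace:
  MOV R0, 16  → R0 = 16 (0b00010000)
  MOV R3, 109  → R3 = 109 (0b01101101)
  XOR R0, R3  → R0 = 16 XOR 109 = 125 (0b01111101)
Final: R0 = 125

125


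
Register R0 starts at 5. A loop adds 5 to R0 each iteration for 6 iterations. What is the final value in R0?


Starting value: R0 = 5
  Iter 1: R0 = 5 + 5 = 10
  Iter 2: R0 = 10 + 5 = 15
  Iter 3: R0 = 15 + 5 = 20
  Iter 4: R0 = 20 + 5 = 25
  Iter 5: R0 = 25 + 5 = 30
  Iter 6: R0 = 30 + 5 = 35
Final: R0 = 35

35


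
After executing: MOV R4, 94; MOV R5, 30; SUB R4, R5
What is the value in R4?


Register state trace:
  MOV R4, 94  → R4 = 94
  MOV R5, 30  → R5 = 30
  SUB R4, R5  → R4 = 94 - 30 = 64
Final: R4 = 64

64


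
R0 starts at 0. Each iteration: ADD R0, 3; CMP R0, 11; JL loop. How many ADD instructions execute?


Loop trace (R0 starts at 0, target 11, step 3):
  ADD #1: R0 = 0 + 3 = 3  → 3 < 11, loop
  ADD #2: R0 = 3 + 3 = 6  → 6 < 11, loop
  ADD #3: R0 = 6 + 3 = 9  → 9 < 11, loop
  ADD #4: R0 = 9 + 3 = 12  → 12 >= 11, exit
Total ADD instructions: 4

4


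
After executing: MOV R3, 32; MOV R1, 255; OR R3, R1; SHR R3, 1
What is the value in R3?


Register state trace:
  MOV R3, 32  → R3 = 32 (0b00100000)
  MOV R1, 255  → R1 = 255 (0b11111111)
  OR R3, R1  → R3 = 32 OR 255 = 255 (0b11111111)
  SHR R3, 1  → R3 = 255 >> 1 = 127
Final: R3 = 127

127


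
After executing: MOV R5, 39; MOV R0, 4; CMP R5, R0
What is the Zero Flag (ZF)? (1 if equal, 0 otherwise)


Register state trace:
  MOV R5, 39  → R5 = 39
  MOV R0, 4  → R0 = 4
  CMP R5, R0  → computes 39 - 4 = 35
  Result is nonzero, so values are not equal
ZF = 0

0


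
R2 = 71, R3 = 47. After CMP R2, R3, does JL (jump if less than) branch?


Trace:
  R2 = 71, R3 = 47
  CMP R2, R3  → compares 71 vs 47
  JL checks: is 71 less than 47?
  71 > 47, so condition is false
Branch taken: No

No


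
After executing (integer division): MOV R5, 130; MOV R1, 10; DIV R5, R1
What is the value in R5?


Register state trace:
  MOV R5, 130  → R5 = 130
  MOV R1, 10  → R1 = 10
  DIV R5, R1  → R5 = 130 // 10 = 13
Final: R5 = 13

13


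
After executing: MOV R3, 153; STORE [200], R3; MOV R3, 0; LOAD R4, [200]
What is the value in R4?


Register and memory trace:
  MOV R3, 153  → R3 = 153
  STORE [200], R3  → mem[200] = 153
  MOV R3, 0  → R3 = 0
  LOAD R4, [200]  → R4 = mem[200] = 153
Final: R4 = 153

153


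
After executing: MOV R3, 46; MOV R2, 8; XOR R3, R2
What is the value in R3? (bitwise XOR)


Register state trace:
  MOV R3, 46  → R3 = 46 (0b00101110)
  MOV R2, 8  → R2 = 8 (0b00001000)
  XOR R3, R2  → R3 = 46 XOR 8 = 38 (0b00100110)
Final: R3 = 38

38


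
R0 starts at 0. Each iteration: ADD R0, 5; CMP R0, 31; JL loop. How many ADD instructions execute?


Loop trace (R0 starts at 0, target 31, step 5):
  ADD #1: R0 = 0 + 5 = 5  → 5 < 31, loop
  ADD #2: R0 = 5 + 5 = 10  → 10 < 31, loop
  ADD #3: R0 = 10 + 5 = 15  → 15 < 31, loop
  ADD #4: R0 = 15 + 5 = 20  → 20 < 31, loop
  ADD #5: R0 = 20 + 5 = 25  → 25 < 31, loop
  ADD #6: R0 = 25 + 5 = 30  → 30 < 31, loop
  ADD #7: R0 = 30 + 5 = 35  → 35 >= 31, exit
Total ADD instructions: 7

7


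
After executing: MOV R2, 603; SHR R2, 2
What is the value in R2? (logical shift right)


Register state trace:
  MOV R2, 603  → R2 = 603
  SHR R2, 2  → R2 = 603 >> 2 = 603 // 2^2 = 150
Final: R2 = 150

150


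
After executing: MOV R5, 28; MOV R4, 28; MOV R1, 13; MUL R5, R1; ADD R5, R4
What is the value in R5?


Register state trace:
  MOV R5, 28  → R5 = 28
  MOV R4, 28  → R4 = 28
  MOV R1, 13  → R1 = 13
  MUL R5, R1  → R5 = 28 * 13 = 364
  ADD R5, R4  → R5 = 364 + 28 = 392
Final: R5 = 392

392


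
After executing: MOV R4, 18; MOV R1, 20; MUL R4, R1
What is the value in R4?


Register state trace:
  MOV R4, 18  → R4 = 18
  MOV R1, 20  → R1 = 20
  MUL R4, R1  → R4 = 18 * 20 = 360
Final: R4 = 360

360


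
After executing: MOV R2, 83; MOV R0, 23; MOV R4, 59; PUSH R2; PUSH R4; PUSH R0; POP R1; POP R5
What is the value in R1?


Stack trace (top is rightmost):
  MOV R2, 83  → R2 = 83
  MOV R0, 23  → R0 = 23
  MOV R4, 59  → R4 = 59
  PUSH R2  → stack: [83]
  PUSH R4  → stack: [83, 59]
  PUSH R0  → stack: [83, 59, 23]
  POP R1  → R1 = 23, stack: [83, 59]
  POP R5  → R5 = 59, stack: [83]
Final: R1 = 23

23


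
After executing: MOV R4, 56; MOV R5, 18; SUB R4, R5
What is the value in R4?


Register state trace:
  MOV R4, 56  → R4 = 56
  MOV R5, 18  → R5 = 18
  SUB R4, R5  → R4 = 56 - 18 = 38
Final: R4 = 38

38


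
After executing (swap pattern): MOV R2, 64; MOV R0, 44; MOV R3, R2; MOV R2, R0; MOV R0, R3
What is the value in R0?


Register state trace (swap pattern):
  MOV R2, 64  → R2 = 64
  MOV R0, 44  → R0 = 44
  MOV R3, R2  → R3 = 64  (save R2)
  MOV R2, R0  → R2 = 44  (R2 gets R0's value)
  MOV R0, R3  → R0 = 64  (R0 gets saved value)
Final: R0 = 64

64


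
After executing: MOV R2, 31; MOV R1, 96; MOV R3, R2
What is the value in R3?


Register state trace:
  MOV R2, 31  → R2 = 31
  MOV R1, 96  → R1 = 96
  MOV R3, R2  → R3 = 31
Final: R3 = 31

31


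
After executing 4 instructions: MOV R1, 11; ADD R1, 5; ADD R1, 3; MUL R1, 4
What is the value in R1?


Register state trace:
  MOV R1, 11  → R1 = 11
  ADD R1, 5  → R1 = 11 + 5 = 16
  ADD R1, 3  → R1 = 16 + 3 = 19
  MUL R1, 4  → R1 = 19 * 4 = 76
Final: R1 = 76

76


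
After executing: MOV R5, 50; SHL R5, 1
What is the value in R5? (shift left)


Register state trace:
  MOV R5, 50  → R5 = 50
  SHL R5, 1  → R5 = 50 << 1 = 50 * 2^1 = 100
Final: R5 = 100

100


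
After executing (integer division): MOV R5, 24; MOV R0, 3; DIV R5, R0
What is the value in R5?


Register state trace:
  MOV R5, 24  → R5 = 24
  MOV R0, 3  → R0 = 3
  DIV R5, R0  → R5 = 24 // 3 = 8
Final: R5 = 8

8


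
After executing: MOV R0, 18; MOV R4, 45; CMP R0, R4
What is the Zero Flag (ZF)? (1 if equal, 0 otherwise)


Register state trace:
  MOV R0, 18  → R0 = 18
  MOV R4, 45  → R4 = 45
  CMP R0, R4  → computes 18 - 45 = -27
  Result is nonzero, so values are not equal
ZF = 0

0


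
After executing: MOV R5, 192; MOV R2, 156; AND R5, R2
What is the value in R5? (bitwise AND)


Register state trace:
  MOV R5, 192  → R5 = 192 (0b11000000)
  MOV R2, 156  → R2 = 156 (0b10011100)
  AND R5, R2  → R5 = 192 AND 156 = 128 (0b10000000)
Final: R5 = 128

128


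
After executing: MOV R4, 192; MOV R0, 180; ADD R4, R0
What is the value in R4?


Register state trace:
  MOV R4, 192  → R4 = 192
  MOV R0, 180  → R0 = 180
  ADD R4, R0  → R4 = 192 + 180 = 372
Final: R4 = 372

372


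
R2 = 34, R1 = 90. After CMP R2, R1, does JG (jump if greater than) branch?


Trace:
  R2 = 34, R1 = 90
  CMP R2, R1  → compares 34 vs 90
  JG checks: is 34 greater than 90?
  34 < 90, so condition is false
Branch taken: No

No


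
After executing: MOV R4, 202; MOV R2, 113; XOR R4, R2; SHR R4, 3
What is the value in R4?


Register state trace:
  MOV R4, 202  → R4 = 202 (0b11001010)
  MOV R2, 113  → R2 = 113 (0b01110001)
  XOR R4, R2  → R4 = 202 XOR 113 = 187 (0b10111011)
  SHR R4, 3  → R4 = 187 >> 3 = 23
Final: R4 = 23

23


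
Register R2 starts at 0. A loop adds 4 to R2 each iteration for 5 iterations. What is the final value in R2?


Starting value: R2 = 0
  Iter 1: R2 = 0 + 4 = 4
  Iter 2: R2 = 4 + 4 = 8
  Iter 3: R2 = 8 + 4 = 12
  Iter 4: R2 = 12 + 4 = 16
  Iter 5: R2 = 16 + 4 = 20
Final: R2 = 20

20


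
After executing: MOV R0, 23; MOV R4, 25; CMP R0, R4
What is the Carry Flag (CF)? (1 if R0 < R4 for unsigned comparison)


Register state trace:
  MOV R0, 23  → R0 = 23
  MOV R4, 25  → R4 = 25
  CMP R0, R4  → unsigned 23 - 25: borrow occurs
  23 < 25, so CF = 1
CF = 1

1


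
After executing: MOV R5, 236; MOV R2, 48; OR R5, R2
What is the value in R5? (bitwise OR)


Register state trace:
  MOV R5, 236  → R5 = 236 (0b11101100)
  MOV R2, 48  → R2 = 48 (0b00110000)
  OR R5, R2   → R5 = 236 OR 48 = 252 (0b11111100)
Final: R5 = 252

252


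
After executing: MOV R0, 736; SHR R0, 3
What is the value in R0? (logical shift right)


Register state trace:
  MOV R0, 736  → R0 = 736
  SHR R0, 3  → R0 = 736 >> 3 = 736 // 2^3 = 92
Final: R0 = 92

92


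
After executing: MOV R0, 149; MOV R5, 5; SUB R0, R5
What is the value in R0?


Register state trace:
  MOV R0, 149  → R0 = 149
  MOV R5, 5  → R5 = 5
  SUB R0, R5  → R0 = 149 - 5 = 144
Final: R0 = 144

144


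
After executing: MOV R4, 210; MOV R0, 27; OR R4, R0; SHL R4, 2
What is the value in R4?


Register state trace:
  MOV R4, 210  → R4 = 210 (0b11010010)
  MOV R0, 27  → R0 = 27 (0b00011011)
  OR R4, R0  → R4 = 210 OR 27 = 219 (0b11011011)
  SHL R4, 2  → R4 = 219 << 2 = 876
Final: R4 = 876

876


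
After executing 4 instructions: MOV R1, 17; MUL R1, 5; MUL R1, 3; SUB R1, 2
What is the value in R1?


Register state trace:
  MOV R1, 17  → R1 = 17
  MUL R1, 5  → R1 = 17 * 5 = 85
  MUL R1, 3  → R1 = 85 * 3 = 255
  SUB R1, 2  → R1 = 255 - 2 = 253
Final: R1 = 253

253


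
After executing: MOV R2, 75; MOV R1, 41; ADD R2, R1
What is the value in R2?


Register state trace:
  MOV R2, 75  → R2 = 75
  MOV R1, 41  → R1 = 41
  ADD R2, R1  → R2 = 75 + 41 = 116
Final: R2 = 116

116


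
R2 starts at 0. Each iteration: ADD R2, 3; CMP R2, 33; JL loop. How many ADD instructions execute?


Loop trace (R2 starts at 0, target 33, step 3):
  ADD #1: R2 = 0 + 3 = 3  → 3 < 33, loop
  ADD #2: R2 = 3 + 3 = 6  → 6 < 33, loop
  ADD #3: R2 = 6 + 3 = 9  → 9 < 33, loop
  ADD #4: R2 = 9 + 3 = 12  → 12 < 33, loop
  ADD #5: R2 = 12 + 3 = 15  → 15 < 33, loop
  ADD #6: R2 = 15 + 3 = 18  → 18 < 33, loop
  ADD #7: R2 = 18 + 3 = 21  → 21 < 33, loop
  ADD #8: R2 = 21 + 3 = 24  → 24 < 33, loop
  ADD #9: R2 = 24 + 3 = 27  → 27 < 33, loop
  ADD #10: R2 = 27 + 3 = 30  → 30 < 33, loop
  ADD #11: R2 = 30 + 3 = 33  → 33 >= 33, exit
Total ADD instructions: 11

11


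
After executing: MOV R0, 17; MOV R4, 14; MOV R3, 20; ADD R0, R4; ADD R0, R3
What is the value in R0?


Register state trace:
  MOV R0, 17  → R0 = 17
  MOV R4, 14  → R4 = 14
  MOV R3, 20  → R3 = 20
  ADD R0, R4  → R0 = 17 + 14 = 31
  ADD R0, R3  → R0 = 31 + 20 = 51
Final: R0 = 51

51


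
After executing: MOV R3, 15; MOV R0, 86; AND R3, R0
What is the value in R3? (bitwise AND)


Register state trace:
  MOV R3, 15  → R3 = 15 (0b00001111)
  MOV R0, 86  → R0 = 86 (0b01010110)
  AND R3, R0  → R3 = 15 AND 86 = 6 (0b00000110)
Final: R3 = 6

6


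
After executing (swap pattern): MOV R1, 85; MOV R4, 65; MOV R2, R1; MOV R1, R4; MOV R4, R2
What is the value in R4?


Register state trace (swap pattern):
  MOV R1, 85  → R1 = 85
  MOV R4, 65  → R4 = 65
  MOV R2, R1  → R2 = 85  (save R1)
  MOV R1, R4  → R1 = 65  (R1 gets R4's value)
  MOV R4, R2  → R4 = 85  (R4 gets saved value)
Final: R4 = 85

85


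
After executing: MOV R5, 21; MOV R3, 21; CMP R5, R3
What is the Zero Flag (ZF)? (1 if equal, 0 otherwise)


Register state trace:
  MOV R5, 21  → R5 = 21
  MOV R3, 21  → R3 = 21
  CMP R5, R3  → computes 21 - 21 = 0
  Result is zero, so values are equal
ZF = 1

1


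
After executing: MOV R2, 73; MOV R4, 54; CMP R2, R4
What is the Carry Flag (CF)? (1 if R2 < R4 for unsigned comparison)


Register state trace:
  MOV R2, 73  → R2 = 73
  MOV R4, 54  → R4 = 54
  CMP R2, R4  → unsigned 73 - 54: no borrow
  73 >= 54, so CF = 0
CF = 0

0


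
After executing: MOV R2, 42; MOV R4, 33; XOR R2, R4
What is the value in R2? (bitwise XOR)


Register state trace:
  MOV R2, 42  → R2 = 42 (0b00101010)
  MOV R4, 33  → R4 = 33 (0b00100001)
  XOR R2, R4  → R2 = 42 XOR 33 = 11 (0b00001011)
Final: R2 = 11

11


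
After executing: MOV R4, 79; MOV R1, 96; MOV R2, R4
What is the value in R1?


Register state trace:
  MOV R4, 79  → R4 = 79
  MOV R1, 96  → R1 = 96
  MOV R2, R4  → R2 = 79
Final: R1 = 96

96


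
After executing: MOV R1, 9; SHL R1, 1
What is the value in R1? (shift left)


Register state trace:
  MOV R1, 9  → R1 = 9
  SHL R1, 1  → R1 = 9 << 1 = 9 * 2^1 = 18
Final: R1 = 18

18


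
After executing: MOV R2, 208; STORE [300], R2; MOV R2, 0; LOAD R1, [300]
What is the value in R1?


Register and memory trace:
  MOV R2, 208  → R2 = 208
  STORE [300], R2  → mem[300] = 208
  MOV R2, 0  → R2 = 0
  LOAD R1, [300]  → R1 = mem[300] = 208
Final: R1 = 208

208


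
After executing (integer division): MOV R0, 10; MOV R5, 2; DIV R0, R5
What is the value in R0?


Register state trace:
  MOV R0, 10  → R0 = 10
  MOV R5, 2  → R5 = 2
  DIV R0, R5  → R0 = 10 // 2 = 5
Final: R0 = 5

5


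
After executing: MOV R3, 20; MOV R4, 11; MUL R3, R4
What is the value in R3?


Register state trace:
  MOV R3, 20  → R3 = 20
  MOV R4, 11  → R4 = 11
  MUL R3, R4  → R3 = 20 * 11 = 220
Final: R3 = 220

220


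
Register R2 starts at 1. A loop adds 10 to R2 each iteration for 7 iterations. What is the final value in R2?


Starting value: R2 = 1
  Iter 1: R2 = 1 + 10 = 11
  Iter 2: R2 = 11 + 10 = 21
  Iter 3: R2 = 21 + 10 = 31
  Iter 4: R2 = 31 + 10 = 41
  Iter 5: R2 = 41 + 10 = 51
  Iter 6: R2 = 51 + 10 = 61
  Iter 7: R2 = 61 + 10 = 71
Final: R2 = 71

71


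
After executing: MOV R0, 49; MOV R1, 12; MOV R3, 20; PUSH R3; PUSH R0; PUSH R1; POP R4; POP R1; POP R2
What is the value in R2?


Stack trace (top is rightmost):
  MOV R0, 49  → R0 = 49
  MOV R1, 12  → R1 = 12
  MOV R3, 20  → R3 = 20
  PUSH R3  → stack: [20]
  PUSH R0  → stack: [20, 49]
  PUSH R1  → stack: [20, 49, 12]
  POP R4  → R4 = 12, stack: [20, 49]
  POP R1  → R1 = 49, stack: [20]
  POP R2  → R2 = 20, stack: []
Final: R2 = 20

20


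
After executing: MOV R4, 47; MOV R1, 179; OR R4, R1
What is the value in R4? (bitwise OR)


Register state trace:
  MOV R4, 47  → R4 = 47 (0b00101111)
  MOV R1, 179  → R1 = 179 (0b10110011)
  OR R4, R1   → R4 = 47 OR 179 = 191 (0b10111111)
Final: R4 = 191

191


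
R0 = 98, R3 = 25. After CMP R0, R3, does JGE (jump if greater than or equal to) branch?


Trace:
  R0 = 98, R3 = 25
  CMP R0, R3  → compares 98 vs 25
  JGE checks: is 98 greater than or equal to 25?
  98 > 25, so condition is true
Branch taken: Yes

Yes


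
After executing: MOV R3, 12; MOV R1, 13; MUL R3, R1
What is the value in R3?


Register state trace:
  MOV R3, 12  → R3 = 12
  MOV R1, 13  → R1 = 13
  MUL R3, R1  → R3 = 12 * 13 = 156
Final: R3 = 156

156


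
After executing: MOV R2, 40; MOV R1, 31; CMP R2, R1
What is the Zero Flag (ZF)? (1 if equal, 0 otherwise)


Register state trace:
  MOV R2, 40  → R2 = 40
  MOV R1, 31  → R1 = 31
  CMP R2, R1  → computes 40 - 31 = 9
  Result is nonzero, so values are not equal
ZF = 0

0


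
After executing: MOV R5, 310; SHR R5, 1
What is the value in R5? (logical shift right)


Register state trace:
  MOV R5, 310  → R5 = 310
  SHR R5, 1  → R5 = 310 >> 1 = 310 // 2^1 = 155
Final: R5 = 155

155


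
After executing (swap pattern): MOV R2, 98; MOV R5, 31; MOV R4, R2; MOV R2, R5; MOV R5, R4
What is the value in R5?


Register state trace (swap pattern):
  MOV R2, 98  → R2 = 98
  MOV R5, 31  → R5 = 31
  MOV R4, R2  → R4 = 98  (save R2)
  MOV R2, R5  → R2 = 31  (R2 gets R5's value)
  MOV R5, R4  → R5 = 98  (R5 gets saved value)
Final: R5 = 98

98


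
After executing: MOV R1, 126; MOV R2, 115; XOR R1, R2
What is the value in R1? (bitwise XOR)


Register state trace:
  MOV R1, 126  → R1 = 126 (0b01111110)
  MOV R2, 115  → R2 = 115 (0b01110011)
  XOR R1, R2  → R1 = 126 XOR 115 = 13 (0b00001101)
Final: R1 = 13

13


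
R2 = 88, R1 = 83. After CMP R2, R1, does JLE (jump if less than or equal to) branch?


Trace:
  R2 = 88, R1 = 83
  CMP R2, R1  → compares 88 vs 83
  JLE checks: is 88 less than or equal to 83?
  88 > 83, so condition is false
Branch taken: No

No


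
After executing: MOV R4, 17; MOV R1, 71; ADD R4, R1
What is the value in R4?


Register state trace:
  MOV R4, 17  → R4 = 17
  MOV R1, 71  → R1 = 71
  ADD R4, R1  → R4 = 17 + 71 = 88
Final: R4 = 88

88


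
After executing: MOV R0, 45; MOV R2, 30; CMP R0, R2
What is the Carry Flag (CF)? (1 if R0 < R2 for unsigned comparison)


Register state trace:
  MOV R0, 45  → R0 = 45
  MOV R2, 30  → R2 = 30
  CMP R0, R2  → unsigned 45 - 30: no borrow
  45 >= 30, so CF = 0
CF = 0

0


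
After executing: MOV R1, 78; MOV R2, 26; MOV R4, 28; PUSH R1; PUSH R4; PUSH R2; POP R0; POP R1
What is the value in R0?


Stack trace (top is rightmost):
  MOV R1, 78  → R1 = 78
  MOV R2, 26  → R2 = 26
  MOV R4, 28  → R4 = 28
  PUSH R1  → stack: [78]
  PUSH R4  → stack: [78, 28]
  PUSH R2  → stack: [78, 28, 26]
  POP R0  → R0 = 26, stack: [78, 28]
  POP R1  → R1 = 28, stack: [78]
Final: R0 = 26

26


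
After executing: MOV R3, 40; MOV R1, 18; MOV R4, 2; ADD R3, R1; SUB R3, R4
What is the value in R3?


Register state trace:
  MOV R3, 40  → R3 = 40
  MOV R1, 18  → R1 = 18
  MOV R4, 2  → R4 = 2
  ADD R3, R1  → R3 = 40 + 18 = 58
  SUB R3, R4  → R3 = 58 - 2 = 56
Final: R3 = 56

56


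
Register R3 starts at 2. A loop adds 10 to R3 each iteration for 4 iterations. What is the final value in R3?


Starting value: R3 = 2
  Iter 1: R3 = 2 + 10 = 12
  Iter 2: R3 = 12 + 10 = 22
  Iter 3: R3 = 22 + 10 = 32
  Iter 4: R3 = 32 + 10 = 42
Final: R3 = 42

42


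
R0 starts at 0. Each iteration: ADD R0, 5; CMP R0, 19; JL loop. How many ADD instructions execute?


Loop trace (R0 starts at 0, target 19, step 5):
  ADD #1: R0 = 0 + 5 = 5  → 5 < 19, loop
  ADD #2: R0 = 5 + 5 = 10  → 10 < 19, loop
  ADD #3: R0 = 10 + 5 = 15  → 15 < 19, loop
  ADD #4: R0 = 15 + 5 = 20  → 20 >= 19, exit
Total ADD instructions: 4

4


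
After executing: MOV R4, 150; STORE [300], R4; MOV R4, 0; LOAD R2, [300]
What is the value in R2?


Register and memory trace:
  MOV R4, 150  → R4 = 150
  STORE [300], R4  → mem[300] = 150
  MOV R4, 0  → R4 = 0
  LOAD R2, [300]  → R2 = mem[300] = 150
Final: R2 = 150

150


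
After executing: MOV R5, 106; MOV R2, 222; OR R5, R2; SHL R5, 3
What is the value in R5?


Register state trace:
  MOV R5, 106  → R5 = 106 (0b01101010)
  MOV R2, 222  → R2 = 222 (0b11011110)
  OR R5, R2  → R5 = 106 OR 222 = 254 (0b11111110)
  SHL R5, 3  → R5 = 254 << 3 = 2032
Final: R5 = 2032

2032


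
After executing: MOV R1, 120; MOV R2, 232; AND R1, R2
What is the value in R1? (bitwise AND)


Register state trace:
  MOV R1, 120  → R1 = 120 (0b01111000)
  MOV R2, 232  → R2 = 232 (0b11101000)
  AND R1, R2  → R1 = 120 AND 232 = 104 (0b01101000)
Final: R1 = 104

104


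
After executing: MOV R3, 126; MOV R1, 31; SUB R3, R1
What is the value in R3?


Register state trace:
  MOV R3, 126  → R3 = 126
  MOV R1, 31  → R1 = 31
  SUB R3, R1  → R3 = 126 - 31 = 95
Final: R3 = 95

95


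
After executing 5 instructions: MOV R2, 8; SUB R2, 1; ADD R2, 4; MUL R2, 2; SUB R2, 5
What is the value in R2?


Register state trace:
  MOV R2, 8  → R2 = 8
  SUB R2, 1  → R2 = 8 - 1 = 7
  ADD R2, 4  → R2 = 7 + 4 = 11
  MUL R2, 2  → R2 = 11 * 2 = 22
  SUB R2, 5  → R2 = 22 - 5 = 17
Final: R2 = 17

17


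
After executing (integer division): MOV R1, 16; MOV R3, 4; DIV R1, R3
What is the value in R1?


Register state trace:
  MOV R1, 16  → R1 = 16
  MOV R3, 4  → R3 = 4
  DIV R1, R3  → R1 = 16 // 4 = 4
Final: R1 = 4

4


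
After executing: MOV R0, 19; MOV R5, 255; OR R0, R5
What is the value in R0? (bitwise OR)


Register state trace:
  MOV R0, 19  → R0 = 19 (0b00010011)
  MOV R5, 255  → R5 = 255 (0b11111111)
  OR R0, R5   → R0 = 19 OR 255 = 255 (0b11111111)
Final: R0 = 255

255


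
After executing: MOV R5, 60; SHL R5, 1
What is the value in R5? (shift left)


Register state trace:
  MOV R5, 60  → R5 = 60
  SHL R5, 1  → R5 = 60 << 1 = 60 * 2^1 = 120
Final: R5 = 120

120


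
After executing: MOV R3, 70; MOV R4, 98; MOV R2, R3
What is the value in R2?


Register state trace:
  MOV R3, 70  → R3 = 70
  MOV R4, 98  → R4 = 98
  MOV R2, R3  → R2 = 70
Final: R2 = 70

70


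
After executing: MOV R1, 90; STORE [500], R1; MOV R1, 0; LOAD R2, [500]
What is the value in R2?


Register and memory trace:
  MOV R1, 90  → R1 = 90
  STORE [500], R1  → mem[500] = 90
  MOV R1, 0  → R1 = 0
  LOAD R2, [500]  → R2 = mem[500] = 90
Final: R2 = 90

90


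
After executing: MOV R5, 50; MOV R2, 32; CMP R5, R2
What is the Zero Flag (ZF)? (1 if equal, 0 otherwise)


Register state trace:
  MOV R5, 50  → R5 = 50
  MOV R2, 32  → R2 = 32
  CMP R5, R2  → computes 50 - 32 = 18
  Result is nonzero, so values are not equal
ZF = 0

0


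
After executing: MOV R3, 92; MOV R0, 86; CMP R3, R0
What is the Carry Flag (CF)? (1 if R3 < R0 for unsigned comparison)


Register state trace:
  MOV R3, 92  → R3 = 92
  MOV R0, 86  → R0 = 86
  CMP R3, R0  → unsigned 92 - 86: no borrow
  92 >= 86, so CF = 0
CF = 0

0


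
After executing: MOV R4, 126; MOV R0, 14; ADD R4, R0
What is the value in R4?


Register state trace:
  MOV R4, 126  → R4 = 126
  MOV R0, 14  → R0 = 14
  ADD R4, R0  → R4 = 126 + 14 = 140
Final: R4 = 140

140


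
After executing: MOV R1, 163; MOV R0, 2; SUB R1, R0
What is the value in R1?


Register state trace:
  MOV R1, 163  → R1 = 163
  MOV R0, 2  → R0 = 2
  SUB R1, R0  → R1 = 163 - 2 = 161
Final: R1 = 161

161


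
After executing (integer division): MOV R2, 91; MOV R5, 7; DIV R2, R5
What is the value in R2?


Register state trace:
  MOV R2, 91  → R2 = 91
  MOV R5, 7  → R5 = 7
  DIV R2, R5  → R2 = 91 // 7 = 13
Final: R2 = 13

13


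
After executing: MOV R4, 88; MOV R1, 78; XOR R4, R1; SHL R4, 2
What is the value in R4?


Register state trace:
  MOV R4, 88  → R4 = 88 (0b01011000)
  MOV R1, 78  → R1 = 78 (0b01001110)
  XOR R4, R1  → R4 = 88 XOR 78 = 22 (0b00010110)
  SHL R4, 2  → R4 = 22 << 2 = 88
Final: R4 = 88

88


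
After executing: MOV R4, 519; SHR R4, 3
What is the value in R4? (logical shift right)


Register state trace:
  MOV R4, 519  → R4 = 519
  SHR R4, 3  → R4 = 519 >> 3 = 519 // 2^3 = 64
Final: R4 = 64

64


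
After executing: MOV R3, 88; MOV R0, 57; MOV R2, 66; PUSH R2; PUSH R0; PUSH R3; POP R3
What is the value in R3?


Stack trace (top is rightmost):
  MOV R3, 88  → R3 = 88
  MOV R0, 57  → R0 = 57
  MOV R2, 66  → R2 = 66
  PUSH R2  → stack: [66]
  PUSH R0  → stack: [66, 57]
  PUSH R3  → stack: [66, 57, 88]
  POP R3  → R3 = 88, stack: [66, 57]
Final: R3 = 88

88


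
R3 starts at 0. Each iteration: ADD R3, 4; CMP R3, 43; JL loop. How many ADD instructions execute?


Loop trace (R3 starts at 0, target 43, step 4):
  ADD #1: R3 = 0 + 4 = 4  → 4 < 43, loop
  ADD #2: R3 = 4 + 4 = 8  → 8 < 43, loop
  ADD #3: R3 = 8 + 4 = 12  → 12 < 43, loop
  ADD #4: R3 = 12 + 4 = 16  → 16 < 43, loop
  ADD #5: R3 = 16 + 4 = 20  → 20 < 43, loop
  ADD #6: R3 = 20 + 4 = 24  → 24 < 43, loop
  ADD #7: R3 = 24 + 4 = 28  → 28 < 43, loop
  ADD #8: R3 = 28 + 4 = 32  → 32 < 43, loop
  ADD #9: R3 = 32 + 4 = 36  → 36 < 43, loop
  ADD #10: R3 = 36 + 4 = 40  → 40 < 43, loop
  ADD #11: R3 = 40 + 4 = 44  → 44 >= 43, exit
Total ADD instructions: 11

11


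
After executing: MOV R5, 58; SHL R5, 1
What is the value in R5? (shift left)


Register state trace:
  MOV R5, 58  → R5 = 58
  SHL R5, 1  → R5 = 58 << 1 = 58 * 2^1 = 116
Final: R5 = 116

116


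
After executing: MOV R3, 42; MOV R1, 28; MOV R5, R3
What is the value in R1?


Register state trace:
  MOV R3, 42  → R3 = 42
  MOV R1, 28  → R1 = 28
  MOV R5, R3  → R5 = 42
Final: R1 = 28

28
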